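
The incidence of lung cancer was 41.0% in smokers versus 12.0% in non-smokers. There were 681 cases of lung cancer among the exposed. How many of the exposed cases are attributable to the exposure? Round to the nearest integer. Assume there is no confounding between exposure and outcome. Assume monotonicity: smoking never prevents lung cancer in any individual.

about 482 cases

p₁ = 0.41, p₀ = 0.12.
PN = (p₁ − p₀)/p₁ = (0.41 − 0.12) / 0.41 ≈ 0.70732.
Attributable cases ≈ PN × (exposed cases) = 0.70732 × 681 ≈ 481.68.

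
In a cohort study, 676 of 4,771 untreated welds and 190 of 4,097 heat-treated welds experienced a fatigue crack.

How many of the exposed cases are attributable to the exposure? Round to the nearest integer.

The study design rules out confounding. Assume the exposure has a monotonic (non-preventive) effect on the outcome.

about 455 cases

p₁ = P(outcome | exposed) = 676/4771 = 0.14169
p₀ = P(outcome | unexposed) = 190/4097 = 0.046375
PN = (p₁ − p₀)/p₁ = (0.14169 − 0.046375) / 0.14169 ≈ 0.67270.
Attributable cases ≈ PN × (exposed cases) = 0.67270 × 676 ≈ 454.74.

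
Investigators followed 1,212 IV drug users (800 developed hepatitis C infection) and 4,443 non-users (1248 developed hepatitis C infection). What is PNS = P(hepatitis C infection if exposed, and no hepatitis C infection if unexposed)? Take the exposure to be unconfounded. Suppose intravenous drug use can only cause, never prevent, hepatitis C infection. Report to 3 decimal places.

p₁ = P(outcome | exposed) = 800/1212 = 0.66007
p₀ = P(outcome | unexposed) = 1248/4443 = 0.28089
Under exogeneity and monotonicity, PNS = p₁ − p₀.
PNS = 0.66007 − 0.28089 = 0.37917

PNS ≈ 0.379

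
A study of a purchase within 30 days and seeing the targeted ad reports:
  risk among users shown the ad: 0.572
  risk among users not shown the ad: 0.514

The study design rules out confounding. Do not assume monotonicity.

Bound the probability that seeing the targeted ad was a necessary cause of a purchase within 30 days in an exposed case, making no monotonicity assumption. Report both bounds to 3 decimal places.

0.101 ≤ PN ≤ 0.850

Let p₁ = 0.572, p₀ = 0.514.
Under exogeneity alone the bounds on PN are max{0,(p₁−p₀)/p₁} ≤ PN ≤ min{1,(1−p₀)/p₁}.
  lower = (p₁ − p₀)/p₁ = 0.058 / 0.572 ≈ 0.1014
  upper = min{1, (1 − p₀)/p₁} = 0.486 / 0.572 ≈ 0.8497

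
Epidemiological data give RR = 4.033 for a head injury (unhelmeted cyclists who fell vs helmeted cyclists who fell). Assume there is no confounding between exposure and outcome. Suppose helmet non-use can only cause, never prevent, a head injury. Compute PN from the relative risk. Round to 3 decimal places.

PN ≈ 0.752

Under exogeneity and monotonicity, PN = (RR − 1) / RR = 1 − 1/RR.
PN = (4.033 − 1) / 4.033 = 3.033 / 4.033 ≈ 0.7520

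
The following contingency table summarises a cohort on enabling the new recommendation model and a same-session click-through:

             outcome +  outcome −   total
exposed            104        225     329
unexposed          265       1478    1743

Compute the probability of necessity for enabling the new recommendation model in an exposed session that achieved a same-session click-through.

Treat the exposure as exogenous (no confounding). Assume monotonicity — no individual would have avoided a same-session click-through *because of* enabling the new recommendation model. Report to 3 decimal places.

p₁ = P(outcome | exposed) = 104/329 = 0.31611
p₀ = P(outcome | unexposed) = 265/1743 = 0.15204
Under exogeneity and monotonicity, PN = (p₁ − p₀) / p₁.
PN = (0.31611 − 0.15204) / 0.31611 = 0.16407 / 0.31611 ≈ 0.5190

PN ≈ 0.519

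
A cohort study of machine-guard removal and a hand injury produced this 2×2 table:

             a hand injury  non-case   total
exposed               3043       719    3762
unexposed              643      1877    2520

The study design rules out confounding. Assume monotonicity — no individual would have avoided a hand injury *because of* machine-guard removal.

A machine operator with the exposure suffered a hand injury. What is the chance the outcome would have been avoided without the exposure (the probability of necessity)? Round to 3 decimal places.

PN ≈ 0.685

p₁ = P(outcome | exposed) = 3043/3762 = 0.80888
p₀ = P(outcome | unexposed) = 643/2520 = 0.25516
Under exogeneity and monotonicity, PN = (p₁ − p₀)/p₁.
PN = (0.80888 − 0.25516) / 0.80888 ≈ 0.6846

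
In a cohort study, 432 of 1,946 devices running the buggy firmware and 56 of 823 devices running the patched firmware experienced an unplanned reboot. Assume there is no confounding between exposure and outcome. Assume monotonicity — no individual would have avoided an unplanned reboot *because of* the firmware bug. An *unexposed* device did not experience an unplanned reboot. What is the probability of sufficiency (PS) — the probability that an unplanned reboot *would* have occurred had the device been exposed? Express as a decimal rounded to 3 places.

PS ≈ 0.165

p₁ = P(outcome | exposed) = 432/1946 = 0.22199
p₀ = P(outcome | unexposed) = 56/823 = 0.068044
Under exogeneity and monotonicity, PS = (p₁ − p₀) / (1 − p₀).
PS = (0.22199 − 0.068044) / (1 − 0.068044) = 0.15395 / 0.93196 ≈ 0.1652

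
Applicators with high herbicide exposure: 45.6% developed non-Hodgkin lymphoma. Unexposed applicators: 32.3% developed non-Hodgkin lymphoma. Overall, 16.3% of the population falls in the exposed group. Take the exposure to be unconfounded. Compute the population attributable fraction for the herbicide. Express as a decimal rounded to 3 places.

PAF ≈ 0.063

p₁ = 0.456, p₀ = 0.323.
Overall risk P(Y=1) = π·p₁ + (1−π)·p₀ = 0.163×0.456 + 0.837×0.323 = 0.34468.
Under exogeneity, PAF = [P(Y=1) − p₀] / P(Y=1).
PAF = (0.34468 − 0.323) / 0.34468 ≈ 0.0629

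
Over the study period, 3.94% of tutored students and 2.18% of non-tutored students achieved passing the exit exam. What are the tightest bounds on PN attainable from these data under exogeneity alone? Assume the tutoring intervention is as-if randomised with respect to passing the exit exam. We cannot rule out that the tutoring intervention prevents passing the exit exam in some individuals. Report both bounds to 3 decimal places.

p₁ = 0.0394, p₀ = 0.0218.
Under exogeneity alone the bounds on PN are max{0,(p₁−p₀)/p₁} ≤ PN ≤ min{1,(1−p₀)/p₁}.
  lower = (p₁ − p₀)/p₁ = 0.0176 / 0.0394 ≈ 0.4467
  upper = min{1, (1 − p₀)/p₁} = 0.9782 / 0.0394 ≈ 24.8274 → capped at 1

0.447 ≤ PN ≤ 1.000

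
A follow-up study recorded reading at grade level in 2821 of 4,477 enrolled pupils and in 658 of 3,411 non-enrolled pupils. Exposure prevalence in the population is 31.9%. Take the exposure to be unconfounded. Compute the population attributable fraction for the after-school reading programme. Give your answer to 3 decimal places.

PAF ≈ 0.420

p₁ = P(outcome | exposed) = 2821/4477 = 0.63011
p₀ = P(outcome | unexposed) = 658/3411 = 0.19291
Overall risk P(Y=1) = π·p₁ + (1−π)·p₀ = 0.319×0.63011 + 0.681×0.19291 = 0.33237.
Under exogeneity, PAF = [P(Y=1) − p₀] / P(Y=1).
PAF = (0.33237 − 0.19291) / 0.33237 ≈ 0.4196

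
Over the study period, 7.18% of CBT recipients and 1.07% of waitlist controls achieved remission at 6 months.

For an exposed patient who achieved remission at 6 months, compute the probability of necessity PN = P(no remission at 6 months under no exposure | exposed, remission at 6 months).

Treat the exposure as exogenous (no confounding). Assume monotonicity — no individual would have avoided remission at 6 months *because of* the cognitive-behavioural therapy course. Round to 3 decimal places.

p₁ = 0.0718, p₀ = 0.0107.
Under exogeneity and monotonicity, PN = (p₁ − p₀) / p₁.
PN = (0.0718 − 0.0107) / 0.0718 = 0.0611 / 0.0718 ≈ 0.8510

PN ≈ 0.851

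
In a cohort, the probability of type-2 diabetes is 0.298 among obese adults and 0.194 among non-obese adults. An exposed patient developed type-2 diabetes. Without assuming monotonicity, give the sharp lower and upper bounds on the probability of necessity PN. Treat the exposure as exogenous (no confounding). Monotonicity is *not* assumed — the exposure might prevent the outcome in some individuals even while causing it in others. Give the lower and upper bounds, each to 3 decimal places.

Let p₁ = 0.298, p₀ = 0.194.
Under exogeneity alone the bounds on PN are max{0,(p₁−p₀)/p₁} ≤ PN ≤ min{1,(1−p₀)/p₁}.
  lower = (p₁ − p₀)/p₁ = 0.104 / 0.298 ≈ 0.3490
  upper = min{1, (1 − p₀)/p₁} = 0.806 / 0.298 ≈ 2.7047 → capped at 1

0.349 ≤ PN ≤ 1.000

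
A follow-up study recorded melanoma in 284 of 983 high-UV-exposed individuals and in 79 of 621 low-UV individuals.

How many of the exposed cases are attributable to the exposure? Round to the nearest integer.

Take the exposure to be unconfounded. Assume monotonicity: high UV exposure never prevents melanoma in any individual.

p₁ = P(outcome | exposed) = 284/983 = 0.28891
p₀ = P(outcome | unexposed) = 79/621 = 0.12721
PN = (p₁ − p₀)/p₁ = (0.28891 − 0.12721) / 0.28891 ≈ 0.55968.
Attributable cases ≈ PN × (exposed cases) = 0.55968 × 284 ≈ 158.95.

about 159 cases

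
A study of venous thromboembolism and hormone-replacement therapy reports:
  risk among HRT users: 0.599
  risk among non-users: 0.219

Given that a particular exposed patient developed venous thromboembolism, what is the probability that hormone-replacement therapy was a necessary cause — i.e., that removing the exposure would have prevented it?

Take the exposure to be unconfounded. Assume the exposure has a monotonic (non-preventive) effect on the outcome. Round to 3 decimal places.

PN ≈ 0.634

Let p₁ = 0.599, p₀ = 0.219.
Under exogeneity and monotonicity, PN = (p₁ − p₀) / p₁.
PN = (0.599 − 0.219) / 0.599 = 0.38 / 0.599 ≈ 0.6344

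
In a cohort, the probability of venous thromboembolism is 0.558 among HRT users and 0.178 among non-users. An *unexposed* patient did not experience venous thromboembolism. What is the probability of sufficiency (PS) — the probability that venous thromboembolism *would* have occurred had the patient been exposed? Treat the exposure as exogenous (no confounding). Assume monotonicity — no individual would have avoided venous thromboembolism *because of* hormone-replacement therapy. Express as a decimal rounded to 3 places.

PS ≈ 0.462

Let p₁ = 0.558, p₀ = 0.178.
Under exogeneity and monotonicity, PS = (p₁ − p₀) / (1 − p₀).
PS = (0.558 − 0.178) / (1 − 0.178) = 0.38 / 0.822 ≈ 0.4623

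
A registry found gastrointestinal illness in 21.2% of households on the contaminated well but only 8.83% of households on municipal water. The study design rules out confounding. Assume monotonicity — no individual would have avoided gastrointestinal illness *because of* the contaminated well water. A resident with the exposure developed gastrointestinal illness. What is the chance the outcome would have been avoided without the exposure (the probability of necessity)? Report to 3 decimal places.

PN ≈ 0.583

p₁ = 0.212, p₀ = 0.0883.
Under exogeneity and monotonicity, PN = (p₁ − p₀) / p₁.
PN = (0.212 − 0.0883) / 0.212 = 0.1237 / 0.212 ≈ 0.5835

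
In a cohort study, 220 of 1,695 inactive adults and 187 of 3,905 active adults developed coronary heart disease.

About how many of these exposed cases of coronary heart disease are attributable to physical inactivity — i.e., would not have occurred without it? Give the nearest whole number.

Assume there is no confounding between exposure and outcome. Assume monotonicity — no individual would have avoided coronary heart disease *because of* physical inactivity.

p₁ = P(outcome | exposed) = 220/1695 = 0.12979
p₀ = P(outcome | unexposed) = 187/3905 = 0.047887
PN = (p₁ − p₀)/p₁ = (0.12979 − 0.047887) / 0.12979 ≈ 0.63105.
Attributable cases ≈ PN × (exposed cases) = 0.63105 × 220 ≈ 138.83.

about 139 cases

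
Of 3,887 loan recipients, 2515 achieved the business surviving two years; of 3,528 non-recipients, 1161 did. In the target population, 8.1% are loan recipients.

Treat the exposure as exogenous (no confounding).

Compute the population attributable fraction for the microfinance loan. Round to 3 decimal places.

p₁ = P(outcome | exposed) = 2515/3887 = 0.64703
p₀ = P(outcome | unexposed) = 1161/3528 = 0.32908
Overall risk P(Y=1) = π·p₁ + (1−π)·p₀ = 0.081×0.64703 + 0.919×0.32908 = 0.35484.
Under exogeneity, PAF = [P(Y=1) − p₀] / P(Y=1).
PAF = (0.35484 − 0.32908) / 0.35484 ≈ 0.0726

PAF ≈ 0.073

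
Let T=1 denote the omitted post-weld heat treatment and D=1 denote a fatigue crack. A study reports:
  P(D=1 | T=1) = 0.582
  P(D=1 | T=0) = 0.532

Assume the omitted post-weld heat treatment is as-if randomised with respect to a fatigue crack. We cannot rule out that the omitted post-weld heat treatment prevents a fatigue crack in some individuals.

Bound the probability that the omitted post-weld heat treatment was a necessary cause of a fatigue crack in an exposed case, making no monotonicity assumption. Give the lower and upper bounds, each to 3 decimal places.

Let p₁ = 0.582, p₀ = 0.532.
Under exogeneity alone the bounds on PN are max{0,(p₁−p₀)/p₁} ≤ PN ≤ min{1,(1−p₀)/p₁}.
  lower = (p₁ − p₀)/p₁ = 0.05 / 0.582 ≈ 0.0859
  upper = min{1, (1 − p₀)/p₁} = 0.468 / 0.582 ≈ 0.8041

0.086 ≤ PN ≤ 0.804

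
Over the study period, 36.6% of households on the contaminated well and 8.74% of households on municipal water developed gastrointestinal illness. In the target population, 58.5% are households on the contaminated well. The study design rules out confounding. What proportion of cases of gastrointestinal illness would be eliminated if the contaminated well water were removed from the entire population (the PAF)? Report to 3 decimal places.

p₁ = 0.366, p₀ = 0.0874.
Overall risk P(Y=1) = π·p₁ + (1−π)·p₀ = 0.585×0.366 + 0.415×0.0874 = 0.25038.
Under exogeneity, PAF = [P(Y=1) − p₀] / P(Y=1).
PAF = (0.25038 − 0.0874) / 0.25038 ≈ 0.6509

PAF ≈ 0.651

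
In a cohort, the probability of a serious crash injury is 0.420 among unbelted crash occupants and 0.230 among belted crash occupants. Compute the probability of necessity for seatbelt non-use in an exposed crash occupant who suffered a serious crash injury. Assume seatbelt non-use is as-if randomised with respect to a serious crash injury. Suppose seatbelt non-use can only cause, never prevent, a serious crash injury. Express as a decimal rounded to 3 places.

PN ≈ 0.452

Let p₁ = 0.42, p₀ = 0.23.
Under exogeneity and monotonicity, PN = (p₁ − p₀) / p₁.
PN = (0.42 − 0.23) / 0.42 = 0.19 / 0.42 ≈ 0.4524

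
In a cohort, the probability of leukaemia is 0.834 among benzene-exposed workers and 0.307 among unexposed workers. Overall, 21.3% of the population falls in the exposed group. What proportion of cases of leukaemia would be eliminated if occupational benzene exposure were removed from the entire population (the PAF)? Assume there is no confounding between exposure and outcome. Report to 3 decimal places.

PAF ≈ 0.268

Let p₁ = 0.834, p₀ = 0.307.
Overall risk P(Y=1) = π·p₁ + (1−π)·p₀ = 0.213×0.834 + 0.787×0.307 = 0.41925.
Under exogeneity, PAF = [P(Y=1) − p₀] / P(Y=1).
PAF = (0.41925 − 0.307) / 0.41925 ≈ 0.2677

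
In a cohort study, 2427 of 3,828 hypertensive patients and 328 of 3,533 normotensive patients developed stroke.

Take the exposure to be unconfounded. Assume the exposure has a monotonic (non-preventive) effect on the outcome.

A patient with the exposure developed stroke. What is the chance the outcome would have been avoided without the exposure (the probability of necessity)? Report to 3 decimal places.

p₁ = P(outcome | exposed) = 2427/3828 = 0.63401
p₀ = P(outcome | unexposed) = 328/3533 = 0.092839
Under exogeneity and monotonicity, PN = (p₁ − p₀) / p₁.
PN = (0.63401 − 0.092839) / 0.63401 = 0.54117 / 0.63401 ≈ 0.8536

PN ≈ 0.854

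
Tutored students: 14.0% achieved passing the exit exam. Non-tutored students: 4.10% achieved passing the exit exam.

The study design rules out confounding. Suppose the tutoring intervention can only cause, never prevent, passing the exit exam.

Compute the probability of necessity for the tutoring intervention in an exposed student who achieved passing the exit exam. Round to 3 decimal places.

p₁ = 0.14, p₀ = 0.041.
Under exogeneity and monotonicity, PN = (p₁ − p₀) / p₁.
PN = (0.14 − 0.041) / 0.14 = 0.099 / 0.14 ≈ 0.7071

PN ≈ 0.707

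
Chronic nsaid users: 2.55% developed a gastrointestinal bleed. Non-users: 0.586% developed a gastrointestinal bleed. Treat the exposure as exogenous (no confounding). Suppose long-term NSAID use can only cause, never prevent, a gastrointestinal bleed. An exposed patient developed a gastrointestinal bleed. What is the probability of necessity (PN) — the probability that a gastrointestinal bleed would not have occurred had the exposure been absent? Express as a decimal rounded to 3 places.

p₁ = 0.0255, p₀ = 0.00586.
Under exogeneity and monotonicity, PN = (p₁ − p₀) / p₁.
PN = (0.0255 − 0.00586) / 0.0255 = 0.01964 / 0.0255 ≈ 0.7702

PN ≈ 0.770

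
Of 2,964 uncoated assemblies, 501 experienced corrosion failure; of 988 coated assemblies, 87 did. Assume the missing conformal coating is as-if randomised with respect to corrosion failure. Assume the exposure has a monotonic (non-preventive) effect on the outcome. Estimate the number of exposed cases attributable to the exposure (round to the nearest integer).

p₁ = P(outcome | exposed) = 501/2964 = 0.16903
p₀ = P(outcome | unexposed) = 87/988 = 0.088057
PN = (p₁ − p₀)/p₁ = (0.16903 − 0.088057) / 0.16903 ≈ 0.47904.
Attributable cases ≈ PN × (exposed cases) = 0.47904 × 501 ≈ 240.00.

about 240 cases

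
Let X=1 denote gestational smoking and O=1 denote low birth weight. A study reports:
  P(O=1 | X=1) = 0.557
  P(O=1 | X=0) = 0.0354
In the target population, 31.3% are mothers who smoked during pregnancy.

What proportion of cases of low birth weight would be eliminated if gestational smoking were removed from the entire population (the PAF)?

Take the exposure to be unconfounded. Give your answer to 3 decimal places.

Let p₁ = 0.557, p₀ = 0.0354.
Overall risk P(Y=1) = π·p₁ + (1−π)·p₀ = 0.313×0.557 + 0.687×0.0354 = 0.19866.
Under exogeneity, PAF = [P(Y=1) − p₀] / P(Y=1).
PAF = (0.19866 − 0.0354) / 0.19866 ≈ 0.8218

PAF ≈ 0.822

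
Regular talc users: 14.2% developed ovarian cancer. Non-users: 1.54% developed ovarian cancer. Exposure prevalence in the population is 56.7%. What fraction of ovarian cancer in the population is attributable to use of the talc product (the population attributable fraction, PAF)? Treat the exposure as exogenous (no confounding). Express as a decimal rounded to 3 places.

PAF ≈ 0.823

p₁ = 0.142, p₀ = 0.0154.
Overall risk P(Y=1) = π·p₁ + (1−π)·p₀ = 0.567×0.142 + 0.433×0.0154 = 0.087182.
Under exogeneity, PAF = [P(Y=1) − p₀] / P(Y=1).
PAF = (0.087182 − 0.0154) / 0.087182 ≈ 0.8234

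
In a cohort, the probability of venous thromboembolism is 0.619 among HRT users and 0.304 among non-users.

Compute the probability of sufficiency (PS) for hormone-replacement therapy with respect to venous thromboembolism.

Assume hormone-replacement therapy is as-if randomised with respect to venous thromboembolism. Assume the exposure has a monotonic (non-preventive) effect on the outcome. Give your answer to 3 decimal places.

PS ≈ 0.453

Let p₁ = 0.619, p₀ = 0.304.
Under exogeneity and monotonicity, PS = (p₁ − p₀) / (1 − p₀).
PS = (0.619 − 0.304) / (1 − 0.304) = 0.315 / 0.696 ≈ 0.4526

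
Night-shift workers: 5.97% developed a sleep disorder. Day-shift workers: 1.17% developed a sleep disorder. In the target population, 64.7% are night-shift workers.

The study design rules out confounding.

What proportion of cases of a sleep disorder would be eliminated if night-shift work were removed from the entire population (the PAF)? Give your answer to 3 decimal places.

p₁ = 0.0597, p₀ = 0.0117.
Overall risk P(Y=1) = π·p₁ + (1−π)·p₀ = 0.647×0.0597 + 0.353×0.0117 = 0.042756.
Under exogeneity, PAF = [P(Y=1) − p₀] / P(Y=1).
PAF = (0.042756 − 0.0117) / 0.042756 ≈ 0.7264

PAF ≈ 0.726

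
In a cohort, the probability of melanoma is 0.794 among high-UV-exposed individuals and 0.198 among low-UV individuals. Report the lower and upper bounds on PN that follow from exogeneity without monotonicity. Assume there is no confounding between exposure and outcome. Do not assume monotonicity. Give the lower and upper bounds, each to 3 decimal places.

0.751 ≤ PN ≤ 1.000

Let p₁ = 0.794, p₀ = 0.198.
Under exogeneity alone the bounds on PN are max{0,(p₁−p₀)/p₁} ≤ PN ≤ min{1,(1−p₀)/p₁}.
  lower = (p₁ − p₀)/p₁ = 0.596 / 0.794 ≈ 0.7506
  upper = min{1, (1 − p₀)/p₁} = 0.802 / 0.794 ≈ 1.0101 → capped at 1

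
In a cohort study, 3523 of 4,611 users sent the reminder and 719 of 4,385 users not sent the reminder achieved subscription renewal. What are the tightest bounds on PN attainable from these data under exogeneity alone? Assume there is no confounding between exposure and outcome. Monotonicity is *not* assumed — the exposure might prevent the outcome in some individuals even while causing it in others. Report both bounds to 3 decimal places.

0.785 ≤ PN ≤ 1.000

p₁ = P(outcome | exposed) = 3523/4611 = 0.76404
p₀ = P(outcome | unexposed) = 719/4385 = 0.16397
Under exogeneity alone the bounds on PN are max{0,(p₁−p₀)/p₁} ≤ PN ≤ min{1,(1−p₀)/p₁}.
  lower = (p₁ − p₀)/p₁ = 0.60007 / 0.76404 ≈ 0.7854
  upper = min{1, (1 − p₀)/p₁} = 0.83603 / 0.76404 ≈ 1.0942 → capped at 1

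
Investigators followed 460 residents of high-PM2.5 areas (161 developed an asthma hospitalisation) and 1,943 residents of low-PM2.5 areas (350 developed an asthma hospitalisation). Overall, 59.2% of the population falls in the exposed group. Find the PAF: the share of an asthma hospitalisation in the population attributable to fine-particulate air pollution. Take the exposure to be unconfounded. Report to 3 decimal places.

p₁ = P(outcome | exposed) = 161/460 = 0.35
p₀ = P(outcome | unexposed) = 350/1943 = 0.18013
Overall risk P(Y=1) = π·p₁ + (1−π)·p₀ = 0.592×0.35 + 0.408×0.18013 = 0.28069.
Under exogeneity, PAF = [P(Y=1) − p₀] / P(Y=1).
PAF = (0.28069 − 0.18013) / 0.28069 ≈ 0.3583

PAF ≈ 0.358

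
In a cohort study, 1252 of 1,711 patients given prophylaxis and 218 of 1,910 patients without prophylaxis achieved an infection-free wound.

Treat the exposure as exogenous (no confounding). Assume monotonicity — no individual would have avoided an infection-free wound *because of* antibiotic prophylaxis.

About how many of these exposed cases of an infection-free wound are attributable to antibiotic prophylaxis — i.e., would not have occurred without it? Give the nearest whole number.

p₁ = P(outcome | exposed) = 1252/1711 = 0.73174
p₀ = P(outcome | unexposed) = 218/1910 = 0.11414
PN = (p₁ − p₀)/p₁ = (0.73174 − 0.11414) / 0.73174 ≈ 0.84402.
Attributable cases ≈ PN × (exposed cases) = 0.84402 × 1252 ≈ 1056.71.

about 1057 cases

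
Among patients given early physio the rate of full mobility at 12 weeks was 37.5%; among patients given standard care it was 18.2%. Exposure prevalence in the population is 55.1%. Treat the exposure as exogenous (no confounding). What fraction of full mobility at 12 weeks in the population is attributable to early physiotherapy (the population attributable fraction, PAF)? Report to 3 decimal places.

PAF ≈ 0.369

p₁ = 0.375, p₀ = 0.182.
Overall risk P(Y=1) = π·p₁ + (1−π)·p₀ = 0.551×0.375 + 0.449×0.182 = 0.28834.
Under exogeneity, PAF = [P(Y=1) − p₀] / P(Y=1).
PAF = (0.28834 − 0.182) / 0.28834 ≈ 0.3688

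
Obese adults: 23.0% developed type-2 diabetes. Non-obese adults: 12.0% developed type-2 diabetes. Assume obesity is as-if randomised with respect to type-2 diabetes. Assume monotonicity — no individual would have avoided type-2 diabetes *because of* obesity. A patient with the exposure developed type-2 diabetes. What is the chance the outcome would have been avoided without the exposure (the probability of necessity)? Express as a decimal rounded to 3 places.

PN ≈ 0.478

p₁ = 0.23, p₀ = 0.12.
Under exogeneity and monotonicity, PN = (p₁ − p₀) / p₁.
PN = (0.23 − 0.12) / 0.23 = 0.11 / 0.23 ≈ 0.4783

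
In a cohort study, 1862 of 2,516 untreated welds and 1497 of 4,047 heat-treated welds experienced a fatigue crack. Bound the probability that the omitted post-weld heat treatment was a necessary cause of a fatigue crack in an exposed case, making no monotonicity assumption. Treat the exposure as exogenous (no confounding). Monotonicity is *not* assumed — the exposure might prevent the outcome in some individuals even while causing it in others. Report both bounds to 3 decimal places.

0.500 ≤ PN ≤ 0.851

p₁ = P(outcome | exposed) = 1862/2516 = 0.74006
p₀ = P(outcome | unexposed) = 1497/4047 = 0.3699
Under exogeneity alone the bounds on PN are max{0,(p₁−p₀)/p₁} ≤ PN ≤ min{1,(1−p₀)/p₁}.
  lower = (p₁ − p₀)/p₁ = 0.37016 / 0.74006 ≈ 0.5002
  upper = min{1, (1 − p₀)/p₁} = 0.6301 / 0.74006 ≈ 0.8514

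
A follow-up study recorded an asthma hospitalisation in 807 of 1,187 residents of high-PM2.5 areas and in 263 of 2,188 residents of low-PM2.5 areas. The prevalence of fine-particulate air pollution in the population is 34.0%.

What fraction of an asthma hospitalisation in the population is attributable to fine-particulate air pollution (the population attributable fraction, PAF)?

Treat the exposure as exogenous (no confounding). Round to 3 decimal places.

PAF ≈ 0.613

p₁ = P(outcome | exposed) = 807/1187 = 0.67987
p₀ = P(outcome | unexposed) = 263/2188 = 0.1202
Overall risk P(Y=1) = π·p₁ + (1−π)·p₀ = 0.34×0.67987 + 0.66×0.1202 = 0.31049.
Under exogeneity, PAF = [P(Y=1) − p₀] / P(Y=1).
PAF = (0.31049 − 0.1202) / 0.31049 ≈ 0.6129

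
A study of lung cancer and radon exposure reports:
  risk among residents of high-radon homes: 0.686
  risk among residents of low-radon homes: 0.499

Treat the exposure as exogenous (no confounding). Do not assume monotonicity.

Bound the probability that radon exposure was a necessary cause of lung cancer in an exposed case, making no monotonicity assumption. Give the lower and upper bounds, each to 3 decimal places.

Let p₁ = 0.686, p₀ = 0.499.
Under exogeneity alone the bounds on PN are max{0,(p₁−p₀)/p₁} ≤ PN ≤ min{1,(1−p₀)/p₁}.
  lower = (p₁ − p₀)/p₁ = 0.187 / 0.686 ≈ 0.2726
  upper = min{1, (1 − p₀)/p₁} = 0.501 / 0.686 ≈ 0.7303

0.273 ≤ PN ≤ 0.730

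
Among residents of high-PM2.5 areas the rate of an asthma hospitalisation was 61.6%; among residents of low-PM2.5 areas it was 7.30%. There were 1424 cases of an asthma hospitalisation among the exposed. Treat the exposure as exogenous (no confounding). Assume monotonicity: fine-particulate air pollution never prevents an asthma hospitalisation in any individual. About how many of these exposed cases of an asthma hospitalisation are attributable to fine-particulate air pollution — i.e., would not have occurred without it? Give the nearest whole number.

p₁ = 0.616, p₀ = 0.073.
PN = (p₁ − p₀)/p₁ = (0.616 − 0.073) / 0.616 ≈ 0.88149.
Attributable cases ≈ PN × (exposed cases) = 0.88149 × 1424 ≈ 1255.25.

about 1255 cases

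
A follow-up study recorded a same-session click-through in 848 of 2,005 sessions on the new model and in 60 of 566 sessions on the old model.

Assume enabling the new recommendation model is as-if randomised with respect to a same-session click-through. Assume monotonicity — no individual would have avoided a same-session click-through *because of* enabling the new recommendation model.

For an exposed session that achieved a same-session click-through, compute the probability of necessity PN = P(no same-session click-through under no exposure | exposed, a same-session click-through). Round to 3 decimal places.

p₁ = P(outcome | exposed) = 848/2005 = 0.42294
p₀ = P(outcome | unexposed) = 60/566 = 0.10601
Under exogeneity and monotonicity, PN = (p₁ − p₀) / p₁.
PN = (0.42294 − 0.10601) / 0.42294 = 0.31694 / 0.42294 ≈ 0.7494

PN ≈ 0.749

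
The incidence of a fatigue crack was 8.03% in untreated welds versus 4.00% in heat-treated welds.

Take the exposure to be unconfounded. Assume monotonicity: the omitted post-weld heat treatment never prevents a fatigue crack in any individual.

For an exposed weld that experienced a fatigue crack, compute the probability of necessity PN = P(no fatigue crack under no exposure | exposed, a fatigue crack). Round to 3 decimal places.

p₁ = 0.0803, p₀ = 0.04.
Under exogeneity and monotonicity, PN = (p₁ − p₀) / p₁.
PN = (0.0803 − 0.04) / 0.0803 = 0.0403 / 0.0803 ≈ 0.5019

PN ≈ 0.502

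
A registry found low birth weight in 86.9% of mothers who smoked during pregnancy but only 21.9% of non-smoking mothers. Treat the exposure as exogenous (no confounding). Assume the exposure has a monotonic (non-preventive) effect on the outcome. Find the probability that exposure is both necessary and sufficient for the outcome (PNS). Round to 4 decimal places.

PNS ≈ 0.6500

p₁ = 0.869, p₀ = 0.219.
Under exogeneity and monotonicity, PNS = p₁ − p₀.
PNS = 0.869 − 0.219 = 0.65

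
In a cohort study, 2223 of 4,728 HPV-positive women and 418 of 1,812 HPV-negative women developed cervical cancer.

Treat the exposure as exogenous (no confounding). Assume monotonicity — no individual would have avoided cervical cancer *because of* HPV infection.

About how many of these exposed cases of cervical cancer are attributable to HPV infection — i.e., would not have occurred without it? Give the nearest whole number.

p₁ = P(outcome | exposed) = 2223/4728 = 0.47018
p₀ = P(outcome | unexposed) = 418/1812 = 0.23068
PN = (p₁ − p₀)/p₁ = (0.47018 − 0.23068) / 0.47018 ≈ 0.50937.
Attributable cases ≈ PN × (exposed cases) = 0.50937 × 2223 ≈ 1132.32.

about 1132 cases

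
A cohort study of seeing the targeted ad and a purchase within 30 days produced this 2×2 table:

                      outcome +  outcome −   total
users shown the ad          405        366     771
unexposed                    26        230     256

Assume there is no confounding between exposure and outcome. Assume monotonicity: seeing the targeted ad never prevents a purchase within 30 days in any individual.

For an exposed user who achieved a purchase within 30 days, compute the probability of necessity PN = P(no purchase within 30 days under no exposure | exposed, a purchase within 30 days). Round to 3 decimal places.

PN ≈ 0.807

p₁ = P(outcome | exposed) = 405/771 = 0.52529
p₀ = P(outcome | unexposed) = 26/256 = 0.10156
Under exogeneity and monotonicity, PN = (p₁ − p₀)/p₁.
PN = (0.52529 − 0.10156) / 0.52529 ≈ 0.8067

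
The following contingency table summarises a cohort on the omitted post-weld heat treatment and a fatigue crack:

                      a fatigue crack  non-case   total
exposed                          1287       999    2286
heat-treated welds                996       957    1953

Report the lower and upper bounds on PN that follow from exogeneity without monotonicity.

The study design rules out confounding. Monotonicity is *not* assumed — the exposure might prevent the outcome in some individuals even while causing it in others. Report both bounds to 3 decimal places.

p₁ = P(outcome | exposed) = 1287/2286 = 0.56299
p₀ = P(outcome | unexposed) = 996/1953 = 0.50998
Under exogeneity alone the bounds on PN are max{0,(p₁−p₀)/p₁} ≤ PN ≤ min{1,(1−p₀)/p₁}.
  lower = (p₁ − p₀)/p₁ = 0.053007 / 0.56299 ≈ 0.0942
  upper = min{1, (1 − p₀)/p₁} = 0.49002 / 0.56299 ≈ 0.8704

0.094 ≤ PN ≤ 0.870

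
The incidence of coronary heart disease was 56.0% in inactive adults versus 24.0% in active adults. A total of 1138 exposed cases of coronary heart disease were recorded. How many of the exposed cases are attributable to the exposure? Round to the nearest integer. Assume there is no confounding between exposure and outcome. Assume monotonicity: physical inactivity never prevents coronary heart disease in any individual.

about 650 cases

p₁ = 0.56, p₀ = 0.24.
PN = (p₁ − p₀)/p₁ = (0.56 − 0.24) / 0.56 ≈ 0.57143.
Attributable cases ≈ PN × (exposed cases) = 0.57143 × 1138 ≈ 650.29.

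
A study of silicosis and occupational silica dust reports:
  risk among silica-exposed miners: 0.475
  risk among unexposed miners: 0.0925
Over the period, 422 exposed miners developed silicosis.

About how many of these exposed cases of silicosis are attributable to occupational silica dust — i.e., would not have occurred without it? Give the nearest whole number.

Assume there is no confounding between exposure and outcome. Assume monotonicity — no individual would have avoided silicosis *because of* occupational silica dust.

about 340 cases

Let p₁ = 0.475, p₀ = 0.0925.
PN = (p₁ − p₀)/p₁ = (0.475 − 0.0925) / 0.475 ≈ 0.80526.
Attributable cases ≈ PN × (exposed cases) = 0.80526 × 422 ≈ 339.82.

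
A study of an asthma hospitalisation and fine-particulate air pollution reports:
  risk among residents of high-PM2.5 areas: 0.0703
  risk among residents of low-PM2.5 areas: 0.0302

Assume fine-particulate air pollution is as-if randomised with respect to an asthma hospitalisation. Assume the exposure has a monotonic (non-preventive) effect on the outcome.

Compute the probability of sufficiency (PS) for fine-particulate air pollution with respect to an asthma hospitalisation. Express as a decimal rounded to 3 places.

PS ≈ 0.041

Let p₁ = 0.0703, p₀ = 0.0302.
Under exogeneity and monotonicity, PS = (p₁ − p₀) / (1 − p₀).
PS = (0.0703 − 0.0302) / (1 − 0.0302) = 0.0401 / 0.9698 ≈ 0.0413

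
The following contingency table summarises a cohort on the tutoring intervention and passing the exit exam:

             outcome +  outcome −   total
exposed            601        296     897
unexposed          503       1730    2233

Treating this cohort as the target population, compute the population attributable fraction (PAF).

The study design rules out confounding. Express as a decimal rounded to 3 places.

p₁ = P(outcome | exposed) = 601/897 = 0.67001
p₀ = P(outcome | unexposed) = 503/2233 = 0.22526
Exposure prevalence π = 897/3130 = 0.28658; overall risk P(Y=1) = 0.35272.
Under exogeneity, PAF = [P(Y=1) − p₀]/P(Y=1).
PAF = (0.35272 − 0.22526) / 0.35272 ≈ 0.3614

PAF ≈ 0.361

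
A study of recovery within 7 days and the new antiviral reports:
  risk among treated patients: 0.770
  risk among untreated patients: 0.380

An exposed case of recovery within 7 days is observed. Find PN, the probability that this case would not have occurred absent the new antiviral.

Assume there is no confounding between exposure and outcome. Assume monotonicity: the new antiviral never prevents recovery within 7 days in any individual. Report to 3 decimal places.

Let p₁ = 0.77, p₀ = 0.38.
Under exogeneity and monotonicity, PN = (p₁ − p₀) / p₁.
PN = (0.77 − 0.38) / 0.77 = 0.39 / 0.77 ≈ 0.5065

PN ≈ 0.506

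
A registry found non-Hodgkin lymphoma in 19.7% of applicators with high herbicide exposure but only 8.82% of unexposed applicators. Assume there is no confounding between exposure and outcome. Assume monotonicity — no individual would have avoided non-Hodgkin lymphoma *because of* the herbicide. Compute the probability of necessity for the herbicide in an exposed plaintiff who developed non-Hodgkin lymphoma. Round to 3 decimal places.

p₁ = 0.197, p₀ = 0.0882.
Under exogeneity and monotonicity, PN = (p₁ − p₀) / p₁.
PN = (0.197 − 0.0882) / 0.197 = 0.1088 / 0.197 ≈ 0.5523

PN ≈ 0.552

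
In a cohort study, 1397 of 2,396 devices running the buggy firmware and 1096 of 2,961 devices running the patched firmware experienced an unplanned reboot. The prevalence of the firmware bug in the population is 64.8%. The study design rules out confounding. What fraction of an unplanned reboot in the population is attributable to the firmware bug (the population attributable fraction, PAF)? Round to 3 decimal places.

p₁ = P(outcome | exposed) = 1397/2396 = 0.58306
p₀ = P(outcome | unexposed) = 1096/2961 = 0.37015
Overall risk P(Y=1) = π·p₁ + (1−π)·p₀ = 0.648×0.58306 + 0.352×0.37015 = 0.50811.
Under exogeneity, PAF = [P(Y=1) − p₀] / P(Y=1).
PAF = (0.50811 − 0.37015) / 0.50811 ≈ 0.2715

PAF ≈ 0.272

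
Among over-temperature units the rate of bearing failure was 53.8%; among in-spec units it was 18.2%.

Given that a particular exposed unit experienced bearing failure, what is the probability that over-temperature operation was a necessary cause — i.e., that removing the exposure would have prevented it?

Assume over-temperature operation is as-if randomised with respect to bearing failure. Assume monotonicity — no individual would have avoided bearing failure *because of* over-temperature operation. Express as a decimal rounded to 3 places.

PN ≈ 0.662

p₁ = 0.538, p₀ = 0.182.
Under exogeneity and monotonicity, PN = (p₁ − p₀) / p₁.
PN = (0.538 − 0.182) / 0.538 = 0.356 / 0.538 ≈ 0.6617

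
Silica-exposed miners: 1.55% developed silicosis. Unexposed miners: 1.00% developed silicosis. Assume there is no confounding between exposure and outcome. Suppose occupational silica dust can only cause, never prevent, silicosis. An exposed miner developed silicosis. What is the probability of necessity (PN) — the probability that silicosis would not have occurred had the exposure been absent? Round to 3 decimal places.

p₁ = 0.0155, p₀ = 0.01.
Under exogeneity and monotonicity, PN = (p₁ − p₀) / p₁.
PN = (0.0155 − 0.01) / 0.0155 = 0.0055 / 0.0155 ≈ 0.3548

PN ≈ 0.355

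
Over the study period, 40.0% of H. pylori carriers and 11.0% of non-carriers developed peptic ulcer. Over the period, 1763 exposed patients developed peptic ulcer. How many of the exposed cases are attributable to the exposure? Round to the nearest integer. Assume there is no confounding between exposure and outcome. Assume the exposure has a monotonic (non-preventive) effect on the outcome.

about 1278 cases

p₁ = 0.4, p₀ = 0.11.
PN = (p₁ − p₀)/p₁ = (0.4 − 0.11) / 0.4 ≈ 0.72500.
Attributable cases ≈ PN × (exposed cases) = 0.72500 × 1763 ≈ 1278.18.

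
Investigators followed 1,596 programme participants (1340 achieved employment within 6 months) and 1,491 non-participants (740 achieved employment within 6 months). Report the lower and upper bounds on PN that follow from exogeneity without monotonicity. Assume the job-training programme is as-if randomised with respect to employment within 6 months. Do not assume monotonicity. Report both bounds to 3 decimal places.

p₁ = P(outcome | exposed) = 1340/1596 = 0.8396
p₀ = P(outcome | unexposed) = 740/1491 = 0.49631
Under exogeneity alone the bounds on PN are max{0,(p₁−p₀)/p₁} ≤ PN ≤ min{1,(1−p₀)/p₁}.
  lower = (p₁ − p₀)/p₁ = 0.34329 / 0.8396 ≈ 0.4089
  upper = min{1, (1 − p₀)/p₁} = 0.50369 / 0.8396 ≈ 0.5999

0.409 ≤ PN ≤ 0.600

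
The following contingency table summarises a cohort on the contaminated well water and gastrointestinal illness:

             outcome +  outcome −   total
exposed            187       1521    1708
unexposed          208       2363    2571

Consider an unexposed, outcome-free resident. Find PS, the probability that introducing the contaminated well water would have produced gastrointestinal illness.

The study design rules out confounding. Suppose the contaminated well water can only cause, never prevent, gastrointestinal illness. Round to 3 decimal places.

p₁ = P(outcome | exposed) = 187/1708 = 0.10948
p₀ = P(outcome | unexposed) = 208/2571 = 0.080902
Under exogeneity and monotonicity, PS = (p₁ − p₀)/(1 − p₀).
PS = (0.10948 − 0.080902) / 0.9191 ≈ 0.0311

PS ≈ 0.031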